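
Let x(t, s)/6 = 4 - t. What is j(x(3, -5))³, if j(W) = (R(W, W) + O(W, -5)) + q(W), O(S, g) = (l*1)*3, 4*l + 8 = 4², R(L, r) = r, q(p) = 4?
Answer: 4096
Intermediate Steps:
l = 2 (l = -2 + (¼)*4² = -2 + (¼)*16 = -2 + 4 = 2)
x(t, s) = 24 - 6*t (x(t, s) = 6*(4 - t) = 24 - 6*t)
O(S, g) = 6 (O(S, g) = (2*1)*3 = 2*3 = 6)
j(W) = 10 + W (j(W) = (W + 6) + 4 = (6 + W) + 4 = 10 + W)
j(x(3, -5))³ = (10 + (24 - 6*3))³ = (10 + (24 - 18))³ = (10 + 6)³ = 16³ = 4096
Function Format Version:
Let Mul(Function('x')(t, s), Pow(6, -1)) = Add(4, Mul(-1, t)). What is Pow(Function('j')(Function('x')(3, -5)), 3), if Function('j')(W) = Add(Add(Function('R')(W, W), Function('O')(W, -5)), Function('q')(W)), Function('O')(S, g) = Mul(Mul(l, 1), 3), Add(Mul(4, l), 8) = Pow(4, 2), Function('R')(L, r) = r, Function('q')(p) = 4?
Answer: 4096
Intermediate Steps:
l = 2 (l = Add(-2, Mul(Rational(1, 4), Pow(4, 2))) = Add(-2, Mul(Rational(1, 4), 16)) = Add(-2, 4) = 2)
Function('x')(t, s) = Add(24, Mul(-6, t)) (Function('x')(t, s) = Mul(6, Add(4, Mul(-1, t))) = Add(24, Mul(-6, t)))
Function('O')(S, g) = 6 (Function('O')(S, g) = Mul(Mul(2, 1), 3) = Mul(2, 3) = 6)
Function('j')(W) = Add(10, W) (Function('j')(W) = Add(Add(W, 6), 4) = Add(Add(6, W), 4) = Add(10, W))
Pow(Function('j')(Function('x')(3, -5)), 3) = Pow(Add(10, Add(24, Mul(-6, 3))), 3) = Pow(Add(10, Add(24, -18)), 3) = Pow(Add(10, 6), 3) = Pow(16, 3) = 4096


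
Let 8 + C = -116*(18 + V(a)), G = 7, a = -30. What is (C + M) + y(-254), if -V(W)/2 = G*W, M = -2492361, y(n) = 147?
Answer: -2543030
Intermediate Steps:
V(W) = -14*W
C = -50816 (C = -8 - 116*(18 - 14*(-30)) = -8 - 116*(18 + 420) = -8 - 116*438 = -8 - 50808 = -50816)
(C + M) + y(-254) = (-50816 - 2492361) + 147 = -2543177 + 147 = -2543030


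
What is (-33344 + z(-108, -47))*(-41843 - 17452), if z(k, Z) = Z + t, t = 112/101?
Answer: 199965212805/101 ≈ 1.9799e+9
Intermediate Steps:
t = 112/101 (t = 112*(1/101) = 112/101 ≈ 1.1089)
z(k, Z) = 112/101 + Z (z(k, Z) = Z + 112/101 = 112/101 + Z)
(-33344 + z(-108, -47))*(-41843 - 17452) = (-33344 + (112/101 - 47))*(-41843 - 17452) = (-33344 - 4635/101)*(-59295) = -3372379/101*(-59295) = 199965212805/101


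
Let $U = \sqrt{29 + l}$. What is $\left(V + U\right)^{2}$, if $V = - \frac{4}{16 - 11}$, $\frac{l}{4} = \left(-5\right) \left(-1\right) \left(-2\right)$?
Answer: $\frac{\left(4 - 5 i \sqrt{11}\right)^{2}}{25} \approx -10.36 - 5.3066 i$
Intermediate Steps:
$l = -40$ ($l = 4 \left(-5\right) \left(-1\right) \left(-2\right) = 4 \cdot 5 \left(-2\right) = 4 \left(-10\right) = -40$)
$V = - \frac{4}{5} \approx -0.8$
$U = i \sqrt{11}$ ($U = \sqrt{29 - 40} = \sqrt{-11} = i \sqrt{11} \approx 3.3166 i$)
$\left(V + U\right)^{2} = \left(- \frac{4}{5} + i \sqrt{11}\right)^{2}$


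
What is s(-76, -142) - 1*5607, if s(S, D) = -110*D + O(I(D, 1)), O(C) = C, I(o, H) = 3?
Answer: 10016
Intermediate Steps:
s(S, D) = 3 - 110*D (s(S, D) = -110*D + 3 = 3 - 110*D)
s(-76, -142) - 1*5607 = (3 - 110*(-142)) - 1*5607 = (3 + 15620) - 5607 = 15623 - 5607 = 10016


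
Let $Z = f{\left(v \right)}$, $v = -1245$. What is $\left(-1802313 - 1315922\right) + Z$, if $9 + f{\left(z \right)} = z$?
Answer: $-3119489$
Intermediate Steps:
$f{\left(z \right)} = -9 + z$
$Z = -1254$ ($Z = -9 - 1245 = -1254$)
$\left(-1802313 - 1315922\right) + Z = \left(-1802313 - 1315922\right) - 1254 = -3118235 - 1254 = -3119489$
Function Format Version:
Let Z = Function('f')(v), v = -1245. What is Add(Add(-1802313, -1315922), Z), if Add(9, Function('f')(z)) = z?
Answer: -3119489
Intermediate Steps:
Function('f')(z) = Add(-9, z)
Z = -1254 (Z = Add(-9, -1245) = -1254)
Add(Add(-1802313, -1315922), Z) = Add(Add(-1802313, -1315922), -1254) = Add(-3118235, -1254) = -3119489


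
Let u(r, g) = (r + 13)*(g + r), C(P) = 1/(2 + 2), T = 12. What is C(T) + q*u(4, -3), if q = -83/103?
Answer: -5541/412 ≈ -13.449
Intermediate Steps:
C(P) = 1/4
q = -83/103 (q = -83*1/103 = -83/103 ≈ -0.80583)
u(r, g) = (13 + r)*(g + r)
C(T) + q*u(4, -3) = 1/4 - 83*(4**2 + 13*(-3) + 13*4 - 3*4)/103 = 1/4 - 83*(16 - 39 + 52 - 12)/103 = 1/4 - 83/103*17 = 1/4 - 1411/103 = -5541/412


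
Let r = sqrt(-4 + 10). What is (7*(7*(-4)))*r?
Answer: -196*sqrt(6) ≈ -480.10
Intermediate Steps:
r = sqrt(6) ≈ 2.4495
(7*(7*(-4)))*r = (7*(7*(-4)))*sqrt(6) = (7*(-28))*sqrt(6) = -196*sqrt(6)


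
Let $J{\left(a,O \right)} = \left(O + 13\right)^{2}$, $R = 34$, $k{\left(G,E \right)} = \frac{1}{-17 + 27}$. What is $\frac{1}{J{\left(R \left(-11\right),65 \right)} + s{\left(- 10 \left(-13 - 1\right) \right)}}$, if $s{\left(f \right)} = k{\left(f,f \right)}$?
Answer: $\frac{10}{60841} \approx 0.00016436$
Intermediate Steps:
$k{\left(G,E \right)} = \frac{1}{10}$
$s{\left(f \right)} = \frac{1}{10}$
$J{\left(a,O \right)} = \left(13 + O\right)^{2}$
$\frac{1}{J{\left(R \left(-11\right),65 \right)} + s{\left(- 10 \left(-13 - 1\right) \right)}} = \frac{1}{\left(13 + 65\right)^{2} + \frac{1}{10}} = \frac{1}{78^{2} + \frac{1}{10}} = \frac{1}{6084 + \frac{1}{10}} = \frac{1}{\frac{60841}{10}} = \frac{10}{60841}$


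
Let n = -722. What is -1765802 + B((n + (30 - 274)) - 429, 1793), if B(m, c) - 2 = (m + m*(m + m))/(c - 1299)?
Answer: -868414545/494 ≈ -1.7579e+6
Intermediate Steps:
B(m, c) = 2 + (m + 2*m²)/(-1299 + c) (B(m, c) = 2 + (m + m*(m + m))/(c - 1299) = 2 + (m + m*(2*m))/(-1299 + c) = 2 + (m + 2*m²)/(-1299 + c))
-1765802 + B((n + (30 - 274)) - 429, 1793) = -1765802 + (-2598 + ((-722 + (30 - 274)) - 429) + 2*1793 + 2*((-722 + (30 - 274)) - 429)²)/(-1299 + 1793) = -1765802 + (-2598 + ((-722 - 244) - 429) + 3586 + 2*((-722 - 244) - 429)²)/494 = -1765802 + (-2598 + (-966 - 429) + 3586 + 2*(-966 - 429)²)/494 = -1765802 + (-2598 - 1395 + 3586 + 2*(-1395)²)/494 = -1765802 + (-2598 - 1395 + 3586 + 2*1946025)/494 = -1765802 + (-2598 - 1395 + 3586 + 3892050)/494 = -1765802 + (1/494)*3891643 = -1765802 + 3891643/494 = -868414545/494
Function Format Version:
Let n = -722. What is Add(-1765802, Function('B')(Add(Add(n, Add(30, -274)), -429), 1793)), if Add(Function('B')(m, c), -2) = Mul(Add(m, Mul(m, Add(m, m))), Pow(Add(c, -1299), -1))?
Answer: Rational(-868414545, 494) ≈ -1.7579e+6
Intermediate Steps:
Function('B')(m, c) = Add(2, Mul(Pow(Add(-1299, c), -1), Add(m, Mul(2, Pow(m, 2))))) (Function('B')(m, c) = Add(2, Mul(Add(m, Mul(m, Add(m, m))), Pow(Add(c, -1299), -1))) = Add(2, Mul(Add(m, Mul(m, Mul(2, m))), Pow(Add(-1299, c), -1))) = Add(2, Mul(Add(m, Mul(2, Pow(m, 2))), Pow(Add(-1299, c), -1))) = Add(2, Mul(Pow(Add(-1299, c), -1), Add(m, Mul(2, Pow(m, 2))))))
Add(-1765802, Function('B')(Add(Add(n, Add(30, -274)), -429), 1793)) = Add(-1765802, Mul(Pow(Add(-1299, 1793), -1), Add(-2598, Add(Add(-722, Add(30, -274)), -429), Mul(2, 1793), Mul(2, Pow(Add(Add(-722, Add(30, -274)), -429), 2))))) = Add(-1765802, Mul(Pow(494, -1), Add(-2598, Add(Add(-722, -244), -429), 3586, Mul(2, Pow(Add(Add(-722, -244), -429), 2))))) = Add(-1765802, Mul(Rational(1, 494), Add(-2598, Add(-966, -429), 3586, Mul(2, Pow(Add(-966, -429), 2))))) = Add(-1765802, Mul(Rational(1, 494), Add(-2598, -1395, 3586, Mul(2, Pow(-1395, 2))))) = Add(-1765802, Mul(Rational(1, 494), Add(-2598, -1395, 3586, Mul(2, 1946025)))) = Add(-1765802, Mul(Rational(1, 494), Add(-2598, -1395, 3586, 3892050))) = Add(-1765802, Mul(Rational(1, 494), 3891643)) = Add(-1765802, Rational(3891643, 494)) = Rational(-868414545, 494)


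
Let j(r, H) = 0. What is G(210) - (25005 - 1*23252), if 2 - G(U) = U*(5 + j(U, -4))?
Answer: -2801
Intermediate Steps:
G(U) = 2 - 5*U (G(U) = 2 - U*(5 + 0) = 2 - U*5 = 2 - 5*U)
G(210) - (25005 - 1*23252) = (2 - 5*210) - (25005 - 1*23252) = (2 - 1050) - (25005 - 23252) = -1048 - 1*1753 = -1048 - 1753 = -2801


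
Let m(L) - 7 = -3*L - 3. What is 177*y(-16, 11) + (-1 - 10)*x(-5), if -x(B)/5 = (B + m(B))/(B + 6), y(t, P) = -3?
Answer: 239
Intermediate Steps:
m(L) = 4 - 3*L (m(L) = 7 + (-3*L - 3) = 7 + (-3 - 3*L) = 4 - 3*L)
x(B) = -5*(4 - 2*B)/(6 + B) (x(B) = -5*(B + (4 - 3*B))/(B + 6) = -5*(4 - 2*B)/(6 + B))
177*y(-16, 11) + (-1 - 10)*x(-5) = 177*(-3) + (-1 - 10)*(10*(-2 - 5)/(6 - 5)) = -531 - 110*(-7)/1 = -531 - 110*(-7) = -531 - 11*(-70) = -531 + 770 = 239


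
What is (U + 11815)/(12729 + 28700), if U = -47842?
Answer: -36027/41429 ≈ -0.86961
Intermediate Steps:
(U + 11815)/(12729 + 28700) = (-47842 + 11815)/(12729 + 28700) = -36027/41429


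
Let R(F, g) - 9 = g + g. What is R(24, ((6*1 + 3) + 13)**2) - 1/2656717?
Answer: 2595612508/2656717 ≈ 977.00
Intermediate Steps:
R(F, g) = 9 + 2*g (R(F, g) = 9 + (g + g) = 9 + 2*g)
R(24, ((6*1 + 3) + 13)**2) - 1/2656717 = (9 + 2*((6*1 + 3) + 13)**2) - 1/2656717 = (9 + 2*((6 + 3) + 13)**2) - 1*1/2656717 = (9 + 2*(9 + 13)**2) - 1/2656717 = (9 + 2*22**2) - 1/2656717 = (9 + 2*484) - 1/2656717 = (9 + 968) - 1/2656717 = 977 - 1/2656717 = 2595612508/2656717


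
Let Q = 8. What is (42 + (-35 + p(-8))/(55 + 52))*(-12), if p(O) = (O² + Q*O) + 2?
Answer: -53532/107 ≈ -500.30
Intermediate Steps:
p(O) = 2 + O² + 8*O (p(O) = (O² + 8*O) + 2 = 2 + O² + 8*O)
(42 + (-35 + p(-8))/(55 + 52))*(-12) = (42 + (-35 + (2 + (-8)² + 8*(-8)))/(55 + 52))*(-12) = (42 + (-35 + (2 + 64 - 64))/107)*(-12) = (42 + (-35 + 2)*(1/107))*(-12) = (42 - 33*1/107)*(-12) = (42 - 33/107)*(-12) = (4461/107)*(-12) = -53532/107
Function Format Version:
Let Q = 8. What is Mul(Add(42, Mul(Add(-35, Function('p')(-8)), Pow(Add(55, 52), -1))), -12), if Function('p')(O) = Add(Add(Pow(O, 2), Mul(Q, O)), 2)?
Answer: Rational(-53532, 107) ≈ -500.30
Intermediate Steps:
Function('p')(O) = Add(2, Pow(O, 2), Mul(8, O)) (Function('p')(O) = Add(Add(Pow(O, 2), Mul(8, O)), 2) = Add(2, Pow(O, 2), Mul(8, O)))
Mul(Add(42, Mul(Add(-35, Function('p')(-8)), Pow(Add(55, 52), -1))), -12) = Mul(Add(42, Mul(Add(-35, Add(2, Pow(-8, 2), Mul(8, -8))), Pow(Add(55, 52), -1))), -12) = Mul(Add(42, Mul(Add(-35, Add(2, 64, -64)), Pow(107, -1))), -12) = Mul(Add(42, Mul(Add(-35, 2), Rational(1, 107))), -12) = Mul(Add(42, Mul(-33, Rational(1, 107))), -12) = Mul(Add(42, Rational(-33, 107)), -12) = Mul(Rational(4461, 107), -12) = Rational(-53532, 107)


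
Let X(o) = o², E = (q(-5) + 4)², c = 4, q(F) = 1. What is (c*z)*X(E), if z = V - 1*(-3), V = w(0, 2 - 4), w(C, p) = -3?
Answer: 0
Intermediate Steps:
V = -3
z = 0 (z = -3 - 1*(-3) = -3 + 3 = 0)
E = 25 (E = (1 + 4)² = 5² = 25)
(c*z)*X(E) = (4*0)*25² = 0*625 = 0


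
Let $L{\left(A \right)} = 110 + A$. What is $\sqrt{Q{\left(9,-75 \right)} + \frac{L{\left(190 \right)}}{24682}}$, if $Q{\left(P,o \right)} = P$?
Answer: $\frac{\sqrt{1372553679}}{12341} \approx 3.002$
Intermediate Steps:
$\sqrt{Q{\left(9,-75 \right)} + \frac{L{\left(190 \right)}}{24682}} = \sqrt{9 + \frac{110 + 190}{24682}} = \sqrt{9 + 300 \cdot \frac{1}{24682}} = \sqrt{9 + \frac{150}{12341}} = \sqrt{\frac{111219}{12341}} = \frac{\sqrt{1372553679}}{12341}$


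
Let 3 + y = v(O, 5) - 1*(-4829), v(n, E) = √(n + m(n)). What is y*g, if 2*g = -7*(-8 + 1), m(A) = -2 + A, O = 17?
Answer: 118237 + 98*√2 ≈ 1.1838e+5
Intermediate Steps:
g = 49/2 (g = (-7*(-8 + 1))/2 = (-7*(-7))/2 = (½)*49 = 49/2 ≈ 24.500)
v(n, E) = √(-2 + 2*n) (v(n, E) = √(n + (-2 + n)) = √(-2 + 2*n))
y = 4826 + 4*√2 (y = -3 + (√(-2 + 2*17) - 1*(-4829)) = -3 + (√(-2 + 34) + 4829) = -3 + (√32 + 4829) = -3 + (4*√2 + 4829) = -3 + (4829 + 4*√2) = 4826 + 4*√2 ≈ 4831.7)
y*g = (4826 + 4*√2)*(49/2) = 118237 + 98*√2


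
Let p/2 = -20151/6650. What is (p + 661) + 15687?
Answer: 54336949/3325 ≈ 16342.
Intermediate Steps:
p = -20151/3325 (p = 2*(-20151/6650) = -20151/3325 ≈ -6.0604)
(p + 661) + 15687 = (-20151/3325 + 661) + 15687 = 2177674/3325 + 15687 = 54336949/3325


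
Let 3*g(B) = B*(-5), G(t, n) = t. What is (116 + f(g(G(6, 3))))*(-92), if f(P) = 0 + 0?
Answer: -10672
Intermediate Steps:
g(B) = -5*B/3 (g(B) = (B*(-5))/3 = (-5*B)/3 = -5*B/3)
f(P) = 0
(116 + f(g(G(6, 3))))*(-92) = (116 + 0)*(-92) = 116*(-92) = -10672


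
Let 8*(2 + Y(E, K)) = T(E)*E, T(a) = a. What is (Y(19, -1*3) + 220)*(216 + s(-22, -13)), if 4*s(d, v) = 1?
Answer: 1820825/32 ≈ 56901.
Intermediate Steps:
s(d, v) = 1/4 (s(d, v) = (1/4)*1 = 1/4)
Y(E, K) = -2 + E**2/8 (Y(E, K) = -2 + (E*E)/8 = -2 + E**2/8)
(Y(19, -1*3) + 220)*(216 + s(-22, -13)) = ((-2 + (1/8)*19**2) + 220)*(216 + 1/4) = ((-2 + (1/8)*361) + 220)*(865/4) = ((-2 + 361/8) + 220)*(865/4) = (345/8 + 220)*(865/4) = (2105/8)*(865/4) = 1820825/32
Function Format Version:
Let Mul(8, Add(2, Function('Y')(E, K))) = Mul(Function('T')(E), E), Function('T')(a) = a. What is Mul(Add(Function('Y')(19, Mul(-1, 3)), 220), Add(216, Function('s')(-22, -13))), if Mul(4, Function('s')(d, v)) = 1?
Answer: Rational(1820825, 32) ≈ 56901.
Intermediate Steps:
Function('s')(d, v) = Rational(1, 4) (Function('s')(d, v) = Mul(Rational(1, 4), 1) = Rational(1, 4))
Function('Y')(E, K) = Add(-2, Mul(Rational(1, 8), Pow(E, 2))) (Function('Y')(E, K) = Add(-2, Mul(Rational(1, 8), Mul(E, E))) = Add(-2, Mul(Rational(1, 8), Pow(E, 2))))
Mul(Add(Function('Y')(19, Mul(-1, 3)), 220), Add(216, Function('s')(-22, -13))) = Mul(Add(Add(-2, Mul(Rational(1, 8), Pow(19, 2))), 220), Add(216, Rational(1, 4))) = Mul(Add(Add(-2, Mul(Rational(1, 8), 361)), 220), Rational(865, 4)) = Mul(Add(Add(-2, Rational(361, 8)), 220), Rational(865, 4)) = Mul(Add(Rational(345, 8), 220), Rational(865, 4)) = Mul(Rational(2105, 8), Rational(865, 4)) = Rational(1820825, 32)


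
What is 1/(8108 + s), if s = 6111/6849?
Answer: 761/6170867 ≈ 0.00012332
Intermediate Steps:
s = 679/761 (s = 6111*(1/6849) = 679/761 ≈ 0.89225)
1/(8108 + s) = 1/(8108 + 679/761) = 1/(6170867/761) = 761/6170867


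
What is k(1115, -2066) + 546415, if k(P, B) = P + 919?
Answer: 548449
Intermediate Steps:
k(P, B) = 919 + P
k(1115, -2066) + 546415 = (919 + 1115) + 546415 = 2034 + 546415 = 548449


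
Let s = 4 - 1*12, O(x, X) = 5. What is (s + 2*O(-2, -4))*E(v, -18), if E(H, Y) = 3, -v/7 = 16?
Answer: 6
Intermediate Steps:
v = -112 (v = -7*16 = -112)
s = -8 (s = 4 - 12 = -8)
(s + 2*O(-2, -4))*E(v, -18) = (-8 + 2*5)*3 = (-8 + 10)*3 = 2*3 = 6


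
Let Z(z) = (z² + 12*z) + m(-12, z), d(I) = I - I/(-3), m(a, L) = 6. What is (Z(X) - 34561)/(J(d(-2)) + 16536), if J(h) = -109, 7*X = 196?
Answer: -33435/16427 ≈ -2.0354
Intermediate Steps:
X = 28 (X = (⅐)*196 = 28)
d(I) = 4*I/3 (d(I) = I - I*(-1)/3 = I - (-1)*I/3 = I + I/3 = 4*I/3)
Z(z) = 6 + z² + 12*z (Z(z) = (z² + 12*z) + 6 = 6 + z² + 12*z)
(Z(X) - 34561)/(J(d(-2)) + 16536) = ((6 + 28² + 12*28) - 34561)/(-109 + 16536) = ((6 + 784 + 336) - 34561)/16427 = (1126 - 34561)*(1/16427) = -33435*1/16427 = -33435/16427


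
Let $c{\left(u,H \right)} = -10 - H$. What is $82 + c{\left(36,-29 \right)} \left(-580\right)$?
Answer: $-10938$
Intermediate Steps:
$82 + c{\left(36,-29 \right)} \left(-580\right) = 82 + \left(-10 - -29\right) \left(-580\right) = 82 + \left(-10 + 29\right) \left(-580\right) = 82 + 19 \left(-580\right) = 82 - 11020 = -10938$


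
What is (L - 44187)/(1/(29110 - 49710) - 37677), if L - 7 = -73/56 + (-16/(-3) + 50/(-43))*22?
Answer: 820145021575/700860019503 ≈ 1.1702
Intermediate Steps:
L = 703967/7224 (L = 7 + (-73/56 + (-16/(-3) + 50/(-43))*22) = 7 + (-73*1/56 + (-16*(-1/3) + 50*(-1/43))*22) = 7 + (-73/56 + (16/3 - 50/43)*22) = 7 + (-73/56 + (538/129)*22) = 7 + (-73/56 + 11836/129) = 7 + 653399/7224 = 703967/7224 ≈ 97.448)
(L - 44187)/(1/(29110 - 49710) - 37677) = (703967/7224 - 44187)/(1/(29110 - 49710) - 37677) = -318502921/(7224*(1/(-20600) - 37677)) = -318502921/(7224*(-1/20600 - 37677)) = -318502921/(7224*(-776146201/20600)) = -318502921/7224*(-20600/776146201) = 820145021575/700860019503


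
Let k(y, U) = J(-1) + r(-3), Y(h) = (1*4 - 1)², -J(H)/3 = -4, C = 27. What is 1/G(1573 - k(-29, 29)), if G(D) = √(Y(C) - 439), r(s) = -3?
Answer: -I*√430/430 ≈ -0.048224*I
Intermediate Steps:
J(H) = 12 (J(H) = -3*(-4) = 12)
Y(h) = 9 (Y(h) = (4 - 1)² = 3² = 9)
k(y, U) = 9 (k(y, U) = 12 - 3 = 9)
G(D) = I*√430 (G(D) = √(9 - 439) = √(-430) = I*√430)
1/G(1573 - k(-29, 29)) = 1/(I*√430) = -I*√430/430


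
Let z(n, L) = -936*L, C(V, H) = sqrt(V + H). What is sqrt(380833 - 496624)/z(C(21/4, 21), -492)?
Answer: I*sqrt(115791)/460512 ≈ 0.00073892*I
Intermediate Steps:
C(V, H) = sqrt(H + V)
sqrt(380833 - 496624)/z(C(21/4, 21), -492) = sqrt(380833 - 496624)/((-936*(-492))) = sqrt(-115791)/460512 = (I*sqrt(115791))*(1/460512) = I*sqrt(115791)/460512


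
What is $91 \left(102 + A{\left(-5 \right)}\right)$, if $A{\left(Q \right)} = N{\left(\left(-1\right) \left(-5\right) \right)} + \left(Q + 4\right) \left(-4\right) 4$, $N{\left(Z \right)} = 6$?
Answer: $11284$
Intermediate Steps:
$A{\left(Q \right)} = -58 - 16 Q$ ($A{\left(Q \right)} = 6 + \left(Q + 4\right) \left(-4\right) 4 = 6 + \left(4 + Q\right) \left(-4\right) 4 = 6 + \left(-16 - 4 Q\right) 4 = 6 - \left(64 + 16 Q\right) = -58 - 16 Q$)
$91 \left(102 + A{\left(-5 \right)}\right) = 91 \left(102 - -22\right) = 91 \left(102 + \left(-58 + 80\right)\right) = 91 \left(102 + 22\right) = 91 \cdot 124 = 11284$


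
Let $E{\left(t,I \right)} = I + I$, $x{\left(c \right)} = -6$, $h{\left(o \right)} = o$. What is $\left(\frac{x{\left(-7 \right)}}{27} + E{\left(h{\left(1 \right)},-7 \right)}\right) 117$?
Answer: $-1664$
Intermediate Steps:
$E{\left(t,I \right)} = 2 I$
$\left(\frac{x{\left(-7 \right)}}{27} + E{\left(h{\left(1 \right)},-7 \right)}\right) 117 = \left(- \frac{6}{27} + 2 \left(-7\right)\right) 117 = \left(\left(-6\right) \frac{1}{27} - 14\right) 117 = \left(- \frac{2}{9} - 14\right) 117 = \left(- \frac{128}{9}\right) 117 = -1664$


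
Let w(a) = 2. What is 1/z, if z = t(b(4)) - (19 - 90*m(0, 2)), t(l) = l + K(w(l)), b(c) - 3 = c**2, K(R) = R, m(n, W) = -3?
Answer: -1/268 ≈ -0.0037313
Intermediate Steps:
b(c) = 3 + c**2
t(l) = 2 + l (t(l) = l + 2 = 2 + l)
z = -268 (z = (2 + (3 + 4**2)) - (19 - 90*(-3)) = (2 + (3 + 16)) - (19 + 270) = (2 + 19) - 1*289 = 21 - 289 = -268)
1/z = 1/(-268) = -1/268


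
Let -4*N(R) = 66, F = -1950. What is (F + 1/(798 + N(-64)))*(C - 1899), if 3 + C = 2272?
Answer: -1127703760/1563 ≈ -7.2150e+5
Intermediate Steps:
N(R) = -33/2 (N(R) = -¼*66 = -33/2)
C = 2269 (C = -3 + 2272 = 2269)
(F + 1/(798 + N(-64)))*(C - 1899) = (-1950 + 1/(798 - 33/2))*(2269 - 1899) = (-1950 + 1/(1563/2))*370 = (-1950 + 2/1563)*370 = -3047848/1563*370 = -1127703760/1563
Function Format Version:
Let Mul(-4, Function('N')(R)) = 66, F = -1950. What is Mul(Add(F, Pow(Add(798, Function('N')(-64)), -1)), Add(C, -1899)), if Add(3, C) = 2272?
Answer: Rational(-1127703760, 1563) ≈ -7.2150e+5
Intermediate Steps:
Function('N')(R) = Rational(-33, 2) (Function('N')(R) = Mul(Rational(-1, 4), 66) = Rational(-33, 2))
C = 2269 (C = Add(-3, 2272) = 2269)
Mul(Add(F, Pow(Add(798, Function('N')(-64)), -1)), Add(C, -1899)) = Mul(Add(-1950, Pow(Add(798, Rational(-33, 2)), -1)), Add(2269, -1899)) = Mul(Add(-1950, Pow(Rational(1563, 2), -1)), 370) = Mul(Add(-1950, Rational(2, 1563)), 370) = Mul(Rational(-3047848, 1563), 370) = Rational(-1127703760, 1563)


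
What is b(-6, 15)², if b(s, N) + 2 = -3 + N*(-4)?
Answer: 4225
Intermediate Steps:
b(s, N) = -5 - 4*N (b(s, N) = -2 + (-3 + N*(-4)) = -2 + (-3 - 4*N) = -5 - 4*N)
b(-6, 15)² = (-5 - 4*15)² = (-5 - 60)² = (-65)² = 4225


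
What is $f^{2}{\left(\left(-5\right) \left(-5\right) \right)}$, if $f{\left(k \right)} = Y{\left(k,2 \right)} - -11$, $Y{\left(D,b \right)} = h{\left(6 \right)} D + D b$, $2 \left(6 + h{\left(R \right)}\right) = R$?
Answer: $196$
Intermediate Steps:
$h{\left(R \right)} = -6 + \frac{R}{2}$
$Y{\left(D,b \right)} = - 3 D + D b$ ($Y{\left(D,b \right)} = \left(-6 + \frac{1}{2} \cdot 6\right) D + D b = \left(-6 + 3\right) D + D b = - 3 D + D b$)
$f{\left(k \right)} = 11 - k$ ($f{\left(k \right)} = k \left(-3 + 2\right) - -11 = k \left(-1\right) + 11 = - k + 11 = 11 - k$)
$f^{2}{\left(\left(-5\right) \left(-5\right) \right)} = \left(11 - \left(-5\right) \left(-5\right)\right)^{2} = \left(11 - 25\right)^{2} = \left(-14\right)^{2} = 196$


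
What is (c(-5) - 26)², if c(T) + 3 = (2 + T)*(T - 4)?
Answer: 4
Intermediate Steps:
c(T) = -3 + (-4 + T)*(2 + T) (c(T) = -3 + (2 + T)*(T - 4) = -3 + (2 + T)*(-4 + T) = -3 + (-4 + T)*(2 + T))
(c(-5) - 26)² = ((-11 + (-5)² - 2*(-5)) - 26)² = ((-11 + 25 + 10) - 26)² = (24 - 26)² = (-2)² = 4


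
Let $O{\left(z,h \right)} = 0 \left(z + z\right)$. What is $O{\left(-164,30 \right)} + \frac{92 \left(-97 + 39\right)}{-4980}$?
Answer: $\frac{1334}{1245} \approx 1.0715$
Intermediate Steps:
$O{\left(z,h \right)} = 0$ ($O{\left(z,h \right)} = 0 \cdot 2 z = 0$)
$O{\left(-164,30 \right)} + \frac{92 \left(-97 + 39\right)}{-4980} = 0 + \frac{92 \left(-97 + 39\right)}{-4980} = 0 + 92 \left(-58\right) \left(- \frac{1}{4980}\right) = 0 - - \frac{1334}{1245} = 0 + \frac{1334}{1245} = \frac{1334}{1245}$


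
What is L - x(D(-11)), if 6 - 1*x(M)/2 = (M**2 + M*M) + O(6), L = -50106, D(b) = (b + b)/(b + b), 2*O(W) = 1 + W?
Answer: -50107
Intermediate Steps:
O(W) = 1/2 + W/2 (O(W) = (1 + W)/2 = 1/2 + W/2)
D(b) = 1 (D(b) = (2*b)/((2*b)) = (2*b)*(1/(2*b)) = 1)
x(M) = 5 - 4*M**2 (x(M) = 12 - 2*((M**2 + M*M) + (1/2 + (1/2)*6)) = 12 - 2*((M**2 + M**2) + (1/2 + 3)) = 12 - 2*(2*M**2 + 7/2) = 12 - 2*(7/2 + 2*M**2) = 12 + (-7 - 4*M**2) = 5 - 4*M**2)
L - x(D(-11)) = -50106 - (5 - 4*1**2) = -50106 - (5 - 4*1) = -50106 - (5 - 4) = -50106 - 1*1 = -50106 - 1 = -50107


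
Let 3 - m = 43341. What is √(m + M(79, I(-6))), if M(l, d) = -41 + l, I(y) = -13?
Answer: 10*I*√433 ≈ 208.09*I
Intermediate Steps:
m = -43338 (m = 3 - 1*43341 = 3 - 43341 = -43338)
√(m + M(79, I(-6))) = √(-43338 + (-41 + 79)) = √(-43338 + 38) = √(-43300) = 10*I*√433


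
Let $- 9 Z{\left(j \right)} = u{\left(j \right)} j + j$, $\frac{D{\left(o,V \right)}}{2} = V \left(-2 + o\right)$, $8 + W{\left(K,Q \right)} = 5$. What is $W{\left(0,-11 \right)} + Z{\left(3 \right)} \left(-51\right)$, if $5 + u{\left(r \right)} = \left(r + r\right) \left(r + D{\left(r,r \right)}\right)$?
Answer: $847$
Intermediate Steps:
$W{\left(K,Q \right)} = -3$ ($W{\left(K,Q \right)} = -8 + 5 = -3$)
$D{\left(o,V \right)} = 2 V \left(-2 + o\right)$
$u{\left(r \right)} = -5 + 2 r \left(r + 2 r \left(-2 + r\right)\right)$ ($u{\left(r \right)} = -5 + \left(r + r\right) \left(r + 2 r \left(-2 + r\right)\right) = -5 + 2 r \left(r + 2 r \left(-2 + r\right)\right)$)
$Z{\left(j \right)} = - \frac{j}{9} - \frac{j \left(-5 - 6 j^{2} + 4 j^{3}\right)}{9}$ ($Z{\left(j \right)} = - \frac{\left(-5 - 6 j^{2} + 4 j^{3}\right) j + j}{9} = - \frac{j \left(-5 - 6 j^{2} + 4 j^{3}\right) + j}{9} = - \frac{j + j \left(-5 - 6 j^{2} + 4 j^{3}\right)}{9} = - \frac{j}{9} - \frac{j \left(-5 - 6 j^{2} + 4 j^{3}\right)}{9}$)
$W{\left(0,-11 \right)} + Z{\left(3 \right)} \left(-51\right) = -3 + \frac{2}{9} \cdot 3 \left(2 - 2 \cdot 3^{3} + 3 \cdot 3^{2}\right) \left(-51\right) = -3 + \frac{2}{9} \cdot 3 \left(2 - 54 + 3 \cdot 9\right) \left(-51\right) = -3 + \frac{2}{9} \cdot 3 \left(2 - 54 + 27\right) \left(-51\right) = -3 + \frac{2}{9} \cdot 3 \left(-25\right) \left(-51\right) = -3 - -850 = -3 + 850 = 847$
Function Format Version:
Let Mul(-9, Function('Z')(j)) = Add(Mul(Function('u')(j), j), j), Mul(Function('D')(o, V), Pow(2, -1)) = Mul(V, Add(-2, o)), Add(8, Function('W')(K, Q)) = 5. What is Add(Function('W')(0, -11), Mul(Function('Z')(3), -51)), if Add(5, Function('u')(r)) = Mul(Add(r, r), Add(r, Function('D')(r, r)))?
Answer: 847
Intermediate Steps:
Function('W')(K, Q) = -3 (Function('W')(K, Q) = Add(-8, 5) = -3)
Function('D')(o, V) = Mul(2, V, Add(-2, o)) (Function('D')(o, V) = Mul(2, Mul(V, Add(-2, o))) = Mul(2, V, Add(-2, o)))
Function('u')(r) = Add(-5, Mul(2, r, Add(r, Mul(2, r, Add(-2, r))))) (Function('u')(r) = Add(-5, Mul(Add(r, r), Add(r, Mul(2, r, Add(-2, r))))) = Add(-5, Mul(Mul(2, r), Add(r, Mul(2, r, Add(-2, r))))) = Add(-5, Mul(2, r, Add(r, Mul(2, r, Add(-2, r))))))
Function('Z')(j) = Add(Mul(Rational(-1, 9), j), Mul(Rational(-1, 9), j, Add(-5, Mul(-6, Pow(j, 2)), Mul(4, Pow(j, 3))))) (Function('Z')(j) = Mul(Rational(-1, 9), Add(Mul(Add(-5, Mul(-6, Pow(j, 2)), Mul(4, Pow(j, 3))), j), j)) = Mul(Rational(-1, 9), Add(Mul(j, Add(-5, Mul(-6, Pow(j, 2)), Mul(4, Pow(j, 3)))), j)) = Mul(Rational(-1, 9), Add(j, Mul(j, Add(-5, Mul(-6, Pow(j, 2)), Mul(4, Pow(j, 3)))))) = Add(Mul(Rational(-1, 9), j), Mul(Rational(-1, 9), j, Add(-5, Mul(-6, Pow(j, 2)), Mul(4, Pow(j, 3))))))
Add(Function('W')(0, -11), Mul(Function('Z')(3), -51)) = Add(-3, Mul(Mul(Rational(2, 9), 3, Add(2, Mul(-2, Pow(3, 3)), Mul(3, Pow(3, 2)))), -51)) = Add(-3, Mul(Mul(Rational(2, 9), 3, Add(2, Mul(-2, 27), Mul(3, 9))), -51)) = Add(-3, Mul(Mul(Rational(2, 9), 3, Add(2, -54, 27)), -51)) = Add(-3, Mul(Mul(Rational(2, 9), 3, -25), -51)) = Add(-3, Mul(Rational(-50, 3), -51)) = Add(-3, 850) = 847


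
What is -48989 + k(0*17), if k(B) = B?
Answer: -48989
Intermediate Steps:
-48989 + k(0*17) = -48989 + 0*17 = -48989 + 0 = -48989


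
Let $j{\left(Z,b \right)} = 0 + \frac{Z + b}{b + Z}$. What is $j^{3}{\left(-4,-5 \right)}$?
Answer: $1$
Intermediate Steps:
$j{\left(Z,b \right)} = 1$ ($j{\left(Z,b \right)} = 0 + \frac{Z + b}{Z + b} = 0 + 1 = 1$)
$j^{3}{\left(-4,-5 \right)} = 1^{3} = 1$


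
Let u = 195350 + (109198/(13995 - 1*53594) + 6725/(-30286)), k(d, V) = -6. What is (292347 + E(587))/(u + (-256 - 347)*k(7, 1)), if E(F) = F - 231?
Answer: 351037336293742/238617816562049 ≈ 1.4711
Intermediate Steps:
E(F) = -231 + F
u = 234278766115997/1199295314 (u = 195350 + (109198/(13995 - 53594) + 6725*(-1/30286)) = 195350 + (109198/(-39599) - 6725/30286) = 195350 + (109198*(-1/39599) - 6725/30286) = 195350 + (-109198/39599 - 6725/30286) = 195350 - 3573473903/1199295314 = 234278766115997/1199295314 ≈ 1.9535e+5)
(292347 + E(587))/(u + (-256 - 347)*k(7, 1)) = (292347 + (-231 + 587))/(234278766115997/1199295314 + (-256 - 347)*(-6)) = (292347 + 356)/(234278766115997/1199295314 - 603*(-6)) = 292703/(234278766115997/1199295314 + 3618) = 292703/(238617816562049/1199295314) = 292703*(1199295314/238617816562049) = 351037336293742/238617816562049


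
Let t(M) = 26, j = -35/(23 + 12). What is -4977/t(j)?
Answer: -4977/26 ≈ -191.42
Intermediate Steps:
j = -1 (j = -35/35 = -35*1/35 = -1)
-4977/t(j) = -4977/26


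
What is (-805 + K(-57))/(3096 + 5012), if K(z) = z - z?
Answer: -805/8108 ≈ -0.099285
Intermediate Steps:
K(z) = 0
(-805 + K(-57))/(3096 + 5012) = (-805 + 0)/(3096 + 5012) = -805/8108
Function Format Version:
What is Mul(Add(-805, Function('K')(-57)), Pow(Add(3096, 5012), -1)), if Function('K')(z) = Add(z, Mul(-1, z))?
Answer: Rational(-805, 8108) ≈ -0.099285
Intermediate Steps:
Function('K')(z) = 0
Mul(Add(-805, Function('K')(-57)), Pow(Add(3096, 5012), -1)) = Mul(Add(-805, 0), Pow(Add(3096, 5012), -1)) = Mul(-805, Pow(8108, -1)) = Mul(-805, Rational(1, 8108)) = Rational(-805, 8108)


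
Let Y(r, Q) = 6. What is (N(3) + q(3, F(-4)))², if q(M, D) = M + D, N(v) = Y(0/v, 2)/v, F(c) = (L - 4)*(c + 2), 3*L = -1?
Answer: 1681/9 ≈ 186.78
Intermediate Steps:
L = -⅓ (L = (⅓)*(-1) = -⅓ ≈ -0.33333)
F(c) = -26/3 - 13*c/3 (F(c) = (-⅓ - 4)*(c + 2) = -13*(2 + c)/3 = -26/3 - 13*c/3)
N(v) = 6/v
q(M, D) = D + M
(N(3) + q(3, F(-4)))² = (6/3 + ((-26/3 - 13/3*(-4)) + 3))² = (6*(⅓) + ((-26/3 + 52/3) + 3))² = (2 + (26/3 + 3))² = (2 + 35/3)² = (41/3)² = 1681/9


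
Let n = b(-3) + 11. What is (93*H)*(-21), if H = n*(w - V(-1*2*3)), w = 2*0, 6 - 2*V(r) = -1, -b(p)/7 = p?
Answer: 218736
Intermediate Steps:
b(p) = -7*p
V(r) = 7/2 (V(r) = 3 - ½*(-1) = 3 + ½ = 7/2)
w = 0
n = 32 (n = -7*(-3) + 11 = 21 + 11 = 32)
H = -112 (H = 32*(0 - 1*7/2) = 32*(0 - 7/2) = 32*(-7/2) = -112)
(93*H)*(-21) = (93*(-112))*(-21) = -10416*(-21) = 218736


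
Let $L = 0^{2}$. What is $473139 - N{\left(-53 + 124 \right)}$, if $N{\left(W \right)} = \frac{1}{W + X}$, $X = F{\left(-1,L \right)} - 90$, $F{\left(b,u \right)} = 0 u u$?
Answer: $\frac{8989642}{19} \approx 4.7314 \cdot 10^{5}$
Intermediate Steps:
$L = 0$
$F{\left(b,u \right)} = 0$ ($F{\left(b,u \right)} = 0 u = 0$)
$X = -90$ ($X = 0 - 90 = -90$)
$N{\left(W \right)} = \frac{1}{-90 + W}$ ($N{\left(W \right)} = \frac{1}{W - 90} = \frac{1}{-90 + W}$)
$473139 - N{\left(-53 + 124 \right)} = 473139 - \frac{1}{-90 + \left(-53 + 124\right)} = 473139 - \frac{1}{-90 + 71} = 473139 - \frac{1}{-19} = 473139 - - \frac{1}{19} = 473139 + \frac{1}{19} = \frac{8989642}{19}$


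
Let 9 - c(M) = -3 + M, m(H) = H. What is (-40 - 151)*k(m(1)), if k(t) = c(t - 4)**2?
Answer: -42975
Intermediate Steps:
c(M) = 12 - M (c(M) = 9 - (-3 + M) = 9 + (3 - M) = 12 - M)
k(t) = (16 - t)**2 (k(t) = (12 - (t - 4))**2 = (12 - (-4 + t))**2 = (12 + (4 - t))**2 = (16 - t)**2)
(-40 - 151)*k(m(1)) = (-40 - 151)*(-16 + 1)**2 = -191*(-15)**2 = -191*225 = -42975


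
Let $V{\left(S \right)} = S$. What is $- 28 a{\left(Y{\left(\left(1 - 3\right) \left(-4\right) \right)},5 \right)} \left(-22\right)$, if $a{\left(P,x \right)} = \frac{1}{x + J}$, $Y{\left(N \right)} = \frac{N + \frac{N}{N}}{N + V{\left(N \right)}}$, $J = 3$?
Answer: $77$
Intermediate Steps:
$Y{\left(N \right)} = \frac{1 + N}{2 N}$ ($Y{\left(N \right)} = \frac{N + \frac{N}{N}}{N + N} = \frac{N + 1}{2 N} = \left(1 + N\right) \frac{1}{2 N} = \frac{1 + N}{2 N}$)
$a{\left(P,x \right)} = \frac{1}{3 + x}$ ($a{\left(P,x \right)} = \frac{1}{x + 3} = \frac{1}{3 + x}$)
$- 28 a{\left(Y{\left(\left(1 - 3\right) \left(-4\right) \right)},5 \right)} \left(-22\right) = - \frac{28}{3 + 5} \left(-22\right) = - \frac{28}{8} \left(-22\right) = \left(-28\right) \frac{1}{8} \left(-22\right) = \left(- \frac{7}{2}\right) \left(-22\right) = 77$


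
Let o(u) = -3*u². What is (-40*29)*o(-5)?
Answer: 87000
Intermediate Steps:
(-40*29)*o(-5) = (-40*29)*(-3*(-5)²) = -(-3480)*25 = -1160*(-75) = 87000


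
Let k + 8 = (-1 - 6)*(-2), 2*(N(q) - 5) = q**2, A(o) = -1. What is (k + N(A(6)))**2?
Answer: 529/4 ≈ 132.25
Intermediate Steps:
N(q) = 5 + q**2/2
k = 6 (k = -8 + (-1 - 6)*(-2) = -8 - 7*(-2) = -8 + 14 = 6)
(k + N(A(6)))**2 = (6 + (5 + (1/2)*(-1)**2))**2 = (6 + (5 + (1/2)*1))**2 = (6 + (5 + 1/2))**2 = (6 + 11/2)**2 = (23/2)**2 = 529/4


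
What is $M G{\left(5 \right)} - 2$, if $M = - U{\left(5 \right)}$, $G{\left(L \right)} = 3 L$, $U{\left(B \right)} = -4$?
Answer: $58$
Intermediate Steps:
$M = 4$ ($M = \left(-1\right) \left(-4\right) = 4$)
$M G{\left(5 \right)} - 2 = 4 \cdot 3 \cdot 5 - 2 = 4 \cdot 15 - 2 = 60 - 2 = 58$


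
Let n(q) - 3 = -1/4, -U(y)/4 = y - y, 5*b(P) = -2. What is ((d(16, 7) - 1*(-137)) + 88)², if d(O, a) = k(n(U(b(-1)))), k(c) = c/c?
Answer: 51076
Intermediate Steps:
b(P) = -⅖ (b(P) = (⅕)*(-2) = -⅖)
U(y) = 0 (U(y) = -4*(y - y) = -4*0 = 0)
n(q) = 11/4 (n(q) = 3 - 1/4 = 3 - 1*¼ = 3 - ¼ = 11/4)
k(c) = 1
d(O, a) = 1
((d(16, 7) - 1*(-137)) + 88)² = ((1 - 1*(-137)) + 88)² = ((1 + 137) + 88)² = (138 + 88)² = 226² = 51076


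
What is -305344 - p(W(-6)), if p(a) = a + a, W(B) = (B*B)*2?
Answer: -305488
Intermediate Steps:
W(B) = 2*B**2 (W(B) = B**2*2 = 2*B**2)
p(a) = 2*a
-305344 - p(W(-6)) = -305344 - 2*2*(-6)**2 = -305344 - 2*2*36 = -305344 - 2*72 = -305344 - 1*144 = -305344 - 144 = -305488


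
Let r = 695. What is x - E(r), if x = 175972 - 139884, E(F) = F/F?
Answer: 36087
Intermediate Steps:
E(F) = 1
x = 36088
x - E(r) = 36088 - 1*1 = 36088 - 1 = 36087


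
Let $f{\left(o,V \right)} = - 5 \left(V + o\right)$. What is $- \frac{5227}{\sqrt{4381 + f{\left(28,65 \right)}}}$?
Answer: $- \frac{5227 \sqrt{979}}{1958} \approx -83.528$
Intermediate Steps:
$f{\left(o,V \right)} = - 5 V - 5 o$
$- \frac{5227}{\sqrt{4381 + f{\left(28,65 \right)}}} = - \frac{5227}{\sqrt{4381 - 465}} = - \frac{5227}{\sqrt{3916}} = - \frac{5227}{2 \sqrt{979}} = - 5227 \frac{\sqrt{979}}{1958} = - \frac{5227 \sqrt{979}}{1958}$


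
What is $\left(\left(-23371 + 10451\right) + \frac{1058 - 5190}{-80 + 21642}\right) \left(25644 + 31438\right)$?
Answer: $- \frac{7951099394052}{10781} \approx -7.3751 \cdot 10^{8}$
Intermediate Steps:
$\left(\left(-23371 + 10451\right) + \frac{1058 - 5190}{-80 + 21642}\right) \left(25644 + 31438\right) = \left(-12920 - \frac{4132}{21562}\right) 57082 = \left(-12920 - \frac{2066}{10781}\right) 57082 = \left(- \frac{139292586}{10781}\right) 57082 = - \frac{7951099394052}{10781}$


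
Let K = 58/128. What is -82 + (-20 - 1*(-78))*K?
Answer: -1783/32 ≈ -55.719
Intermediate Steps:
K = 29/64 (K = 58*(1/128) = 29/64 ≈ 0.45313)
-82 + (-20 - 1*(-78))*K = -82 + (-20 - 1*(-78))*(29/64) = -82 + (-20 + 78)*(29/64) = -82 + 58*(29/64) = -82 + 841/32 = -1783/32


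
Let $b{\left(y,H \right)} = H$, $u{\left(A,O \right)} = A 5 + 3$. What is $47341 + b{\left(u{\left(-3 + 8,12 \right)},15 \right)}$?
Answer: $47356$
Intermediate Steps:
$u{\left(A,O \right)} = 3 + 5 A$ ($u{\left(A,O \right)} = 5 A + 3 = 3 + 5 A$)
$47341 + b{\left(u{\left(-3 + 8,12 \right)},15 \right)} = 47341 + 15 = 47356$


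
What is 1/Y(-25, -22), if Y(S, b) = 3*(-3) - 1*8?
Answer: -1/17 ≈ -0.058824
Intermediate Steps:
Y(S, b) = -17 (Y(S, b) = -9 - 8 = -17)
1/Y(-25, -22) = 1/(-17) = -1/17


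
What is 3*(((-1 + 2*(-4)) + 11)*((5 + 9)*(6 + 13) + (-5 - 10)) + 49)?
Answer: 1653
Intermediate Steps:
3*(((-1 + 2*(-4)) + 11)*((5 + 9)*(6 + 13) + (-5 - 10)) + 49) = 3*(((-1 - 8) + 11)*(14*19 - 15) + 49) = 3*((-9 + 11)*(266 - 15) + 49) = 3*(2*251 + 49) = 3*(502 + 49) = 3*551 = 1653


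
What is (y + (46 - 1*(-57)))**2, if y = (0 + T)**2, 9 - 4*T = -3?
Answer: 12544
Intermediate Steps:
T = 3 (T = 9/4 - 1/4*(-3) = 9/4 + 3/4 = 3)
y = 9 (y = (0 + 3)**2 = 3**2 = 9)
(y + (46 - 1*(-57)))**2 = (9 + (46 - 1*(-57)))**2 = (9 + (46 + 57))**2 = (9 + 103)**2 = 112**2 = 12544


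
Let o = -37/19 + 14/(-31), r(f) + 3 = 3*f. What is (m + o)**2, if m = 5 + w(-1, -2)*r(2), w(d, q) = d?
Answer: 55225/346921 ≈ 0.15919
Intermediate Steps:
r(f) = -3 + 3*f
o = -1413/589 (o = -37*1/19 + 14*(-1/31) = -37/19 - 14/31 = -1413/589 ≈ -2.3990)
m = 2 (m = 5 - (-3 + 3*2) = 5 - (-3 + 6) = 5 - 1*3 = 5 - 3 = 2)
(m + o)**2 = (2 - 1413/589)**2 = (-235/589)**2 = 55225/346921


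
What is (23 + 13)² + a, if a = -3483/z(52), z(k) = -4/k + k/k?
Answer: -9909/4 ≈ -2477.3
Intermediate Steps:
z(k) = 1 - 4/k (z(k) = -4/k + 1 = 1 - 4/k)
a = -15093/4 (a = -3483*52/(-4 + 52) = -3483/((1/52)*48) = -3483/12/13 = -3483*13/12 = -15093/4 ≈ -3773.3)
(23 + 13)² + a = (23 + 13)² - 15093/4 = 36² - 15093/4 = 1296 - 15093/4 = -9909/4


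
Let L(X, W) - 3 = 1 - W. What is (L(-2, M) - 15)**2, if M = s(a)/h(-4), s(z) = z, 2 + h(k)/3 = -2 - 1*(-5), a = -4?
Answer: 841/9 ≈ 93.444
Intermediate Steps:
h(k) = 3 (h(k) = -6 + 3*(-2 - 1*(-5)) = -6 + 3*(-2 + 5) = -6 + 3*3 = -6 + 9 = 3)
M = -4/3 ≈ -1.3333
L(X, W) = 4 - W (L(X, W) = 3 + (1 - W) = 4 - W)
(L(-2, M) - 15)**2 = ((4 - 1*(-4/3)) - 15)**2 = ((4 + 4/3) - 15)**2 = (16/3 - 15)**2 = (-29/3)**2 = 841/9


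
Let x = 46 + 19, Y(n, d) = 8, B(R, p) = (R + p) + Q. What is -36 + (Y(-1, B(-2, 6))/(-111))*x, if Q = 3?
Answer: -4516/111 ≈ -40.685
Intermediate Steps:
B(R, p) = 3 + R + p (B(R, p) = (R + p) + 3 = 3 + R + p)
x = 65
-36 + (Y(-1, B(-2, 6))/(-111))*x = -36 + (8/(-111))*65 = -36 + (8*(-1/111))*65 = -36 - 8/111*65 = -36 - 520/111 = -4516/111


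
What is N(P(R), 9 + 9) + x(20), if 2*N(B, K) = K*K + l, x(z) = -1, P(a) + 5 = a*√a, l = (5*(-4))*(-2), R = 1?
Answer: 181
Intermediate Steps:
l = 40 (l = -20*(-2) = 40)
P(a) = -5 + a^(3/2) (P(a) = -5 + a*√a = -5 + a^(3/2))
N(B, K) = 20 + K²/2 (N(B, K) = (K*K + 40)/2 = (K² + 40)/2 = (40 + K²)/2 = 20 + K²/2)
N(P(R), 9 + 9) + x(20) = (20 + (9 + 9)²/2) - 1 = (20 + (½)*18²) - 1 = (20 + (½)*324) - 1 = (20 + 162) - 1 = 182 - 1 = 181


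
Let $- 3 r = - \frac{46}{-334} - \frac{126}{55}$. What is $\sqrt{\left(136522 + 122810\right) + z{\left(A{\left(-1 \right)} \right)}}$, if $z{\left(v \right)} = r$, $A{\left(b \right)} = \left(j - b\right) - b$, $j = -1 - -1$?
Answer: $\frac{\sqrt{196905633734535}}{27555} \approx 509.25$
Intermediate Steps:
$j = 0$ ($j = -1 + 1 = 0$)
$A{\left(b \right)} = - 2 b$ ($A{\left(b \right)} = \left(0 - b\right) - b = - b - b = - 2 b$)
$r = \frac{19777}{27555}$ ($r = - \frac{- \frac{46}{-334} - \frac{126}{55}}{3} = - \frac{\left(-46\right) \left(- \frac{1}{334}\right) - \frac{126}{55}}{3} = - \frac{\frac{23}{167} - \frac{126}{55}}{3} = \left(- \frac{1}{3}\right) \left(- \frac{19777}{9185}\right) = \frac{19777}{27555} \approx 0.71773$)
$z{\left(v \right)} = \frac{19777}{27555}$
$\sqrt{\left(136522 + 122810\right) + z{\left(A{\left(-1 \right)} \right)}} = \sqrt{\left(136522 + 122810\right) + \frac{19777}{27555}} = \sqrt{259332 + \frac{19777}{27555}} = \sqrt{\frac{7145913037}{27555}} = \frac{\sqrt{196905633734535}}{27555}$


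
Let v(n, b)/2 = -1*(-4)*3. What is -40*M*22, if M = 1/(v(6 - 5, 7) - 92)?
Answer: 220/17 ≈ 12.941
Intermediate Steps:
v(n, b) = 24 (v(n, b) = 2*(-1*(-4)*3) = 2*(4*3) = 2*12 = 24)
M = -1/68 (M = 1/(24 - 92) = 1/(-68) = -1/68 ≈ -0.014706)
-40*M*22 = -40*(-1/68)*22 = (10/17)*22 = 220/17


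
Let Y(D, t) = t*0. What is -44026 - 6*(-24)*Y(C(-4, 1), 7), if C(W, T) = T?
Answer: -44026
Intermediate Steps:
Y(D, t) = 0
-44026 - 6*(-24)*Y(C(-4, 1), 7) = -44026 - 6*(-24)*0 = -44026 - (-144)*0 = -44026 - 1*0 = -44026 + 0 = -44026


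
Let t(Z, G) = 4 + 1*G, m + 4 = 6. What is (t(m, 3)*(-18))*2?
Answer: -252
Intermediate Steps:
m = 2 (m = -4 + 6 = 2)
t(Z, G) = 4 + G
(t(m, 3)*(-18))*2 = ((4 + 3)*(-18))*2 = (7*(-18))*2 = -126*2 = -252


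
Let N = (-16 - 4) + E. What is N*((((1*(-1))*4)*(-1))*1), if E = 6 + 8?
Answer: -24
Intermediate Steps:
E = 14
N = -6 (N = (-16 - 4) + 14 = -20 + 14 = -6)
N*((((1*(-1))*4)*(-1))*1) = -6*((1*(-1))*4)*(-1) = -6*-1*4*(-1) = -6*(-4*(-1)) = -24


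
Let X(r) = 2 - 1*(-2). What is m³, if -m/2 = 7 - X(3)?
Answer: -216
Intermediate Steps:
X(r) = 4 (X(r) = 2 + 2 = 4)
m = -6 (m = -2*(7 - 1*4) = -2*(7 - 4) = -2*3 = -6)
m³ = (-6)³ = -216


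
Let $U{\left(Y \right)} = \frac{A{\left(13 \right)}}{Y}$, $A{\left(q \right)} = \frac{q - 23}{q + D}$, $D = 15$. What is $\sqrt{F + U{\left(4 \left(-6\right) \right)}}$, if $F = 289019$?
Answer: $\frac{\sqrt{2039318169}}{84} \approx 537.6$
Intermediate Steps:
$A{\left(q \right)} = \frac{-23 + q}{15 + q}$ ($A{\left(q \right)} = \frac{q - 23}{q + 15} = \frac{-23 + q}{15 + q}$)
$U{\left(Y \right)} = - \frac{5}{14 Y}$ ($U{\left(Y \right)} = \frac{\frac{1}{15 + 13} \left(-23 + 13\right)}{Y} = \frac{\frac{1}{28} \left(-10\right)}{Y} = - \frac{5}{14 Y}$)
$\sqrt{F + U{\left(4 \left(-6\right) \right)}} = \sqrt{289019 - \frac{5}{14 \cdot 4 \left(-6\right)}} = \sqrt{289019 - \frac{5}{14 \left(-24\right)}} = \sqrt{289019 - - \frac{5}{336}} = \sqrt{289019 + \frac{5}{336}} = \sqrt{\frac{97110389}{336}} = \frac{\sqrt{2039318169}}{84}$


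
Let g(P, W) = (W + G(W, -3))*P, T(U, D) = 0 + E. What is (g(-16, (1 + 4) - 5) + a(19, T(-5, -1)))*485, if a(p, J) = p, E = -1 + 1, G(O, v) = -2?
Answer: 24735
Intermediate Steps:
E = 0
T(U, D) = 0 (T(U, D) = 0 + 0 = 0)
g(P, W) = P*(-2 + W) (g(P, W) = (W - 2)*P = (-2 + W)*P = P*(-2 + W))
(g(-16, (1 + 4) - 5) + a(19, T(-5, -1)))*485 = (-16*(-2 + ((1 + 4) - 5)) + 19)*485 = (-16*(-2 + (5 - 5)) + 19)*485 = (-16*(-2 + 0) + 19)*485 = (-16*(-2) + 19)*485 = (32 + 19)*485 = 51*485 = 24735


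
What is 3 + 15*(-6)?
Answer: -87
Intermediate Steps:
3 + 15*(-6) = 3 - 90 = -87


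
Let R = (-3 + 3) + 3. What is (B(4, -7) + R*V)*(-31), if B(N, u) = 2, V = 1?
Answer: -155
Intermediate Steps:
R = 3 (R = 0 + 3 = 3)
(B(4, -7) + R*V)*(-31) = (2 + 3*1)*(-31) = (2 + 3)*(-31) = 5*(-31) = -155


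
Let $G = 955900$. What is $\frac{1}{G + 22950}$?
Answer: $\frac{1}{978850} \approx 1.0216 \cdot 10^{-6}$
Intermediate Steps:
$\frac{1}{G + 22950} = \frac{1}{955900 + 22950} = \frac{1}{978850}$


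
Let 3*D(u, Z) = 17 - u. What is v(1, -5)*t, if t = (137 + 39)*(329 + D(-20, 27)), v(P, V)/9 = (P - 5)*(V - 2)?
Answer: 15138816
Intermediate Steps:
v(P, V) = 9*(-5 + P)*(-2 + V) (v(P, V) = 9*((P - 5)*(V - 2)) = 9*((-5 + P)*(-2 + V)) = 9*(-5 + P)*(-2 + V))
D(u, Z) = 17/3 - u/3 (D(u, Z) = (17 - u)/3 = 17/3 - u/3)
t = 180224/3 (t = (137 + 39)*(329 + (17/3 - ⅓*(-20))) = 176*(329 + (17/3 + 20/3)) = 176*(329 + 37/3) = 176*(1024/3) = 180224/3 ≈ 60075.)
v(1, -5)*t = (90 - 45*(-5) - 18*1 + 9*1*(-5))*(180224/3) = (90 + 225 - 18 - 45)*(180224/3) = 252*(180224/3) = 15138816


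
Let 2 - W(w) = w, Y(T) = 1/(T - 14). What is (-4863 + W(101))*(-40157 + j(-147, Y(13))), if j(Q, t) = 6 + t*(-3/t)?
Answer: 199244148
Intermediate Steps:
Y(T) = 1/(-14 + T)
W(w) = 2 - w
j(Q, t) = 3 (j(Q, t) = 6 - 3 = 3)
(-4863 + W(101))*(-40157 + j(-147, Y(13))) = (-4863 + (2 - 1*101))*(-40157 + 3) = (-4863 + (2 - 101))*(-40154) = (-4863 - 99)*(-40154) = -4962*(-40154) = 199244148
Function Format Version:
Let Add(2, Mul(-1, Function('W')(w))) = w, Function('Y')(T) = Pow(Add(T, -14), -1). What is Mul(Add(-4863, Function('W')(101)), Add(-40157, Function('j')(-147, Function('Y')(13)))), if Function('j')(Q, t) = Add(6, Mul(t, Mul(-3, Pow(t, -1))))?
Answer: 199244148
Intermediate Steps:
Function('Y')(T) = Pow(Add(-14, T), -1)
Function('W')(w) = Add(2, Mul(-1, w))
Function('j')(Q, t) = 3 (Function('j')(Q, t) = Add(6, -3) = 3)
Mul(Add(-4863, Function('W')(101)), Add(-40157, Function('j')(-147, Function('Y')(13)))) = Mul(Add(-4863, Add(2, Mul(-1, 101))), Add(-40157, 3)) = Mul(Add(-4863, Add(2, -101)), -40154) = Mul(Add(-4863, -99), -40154) = Mul(-4962, -40154) = 199244148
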